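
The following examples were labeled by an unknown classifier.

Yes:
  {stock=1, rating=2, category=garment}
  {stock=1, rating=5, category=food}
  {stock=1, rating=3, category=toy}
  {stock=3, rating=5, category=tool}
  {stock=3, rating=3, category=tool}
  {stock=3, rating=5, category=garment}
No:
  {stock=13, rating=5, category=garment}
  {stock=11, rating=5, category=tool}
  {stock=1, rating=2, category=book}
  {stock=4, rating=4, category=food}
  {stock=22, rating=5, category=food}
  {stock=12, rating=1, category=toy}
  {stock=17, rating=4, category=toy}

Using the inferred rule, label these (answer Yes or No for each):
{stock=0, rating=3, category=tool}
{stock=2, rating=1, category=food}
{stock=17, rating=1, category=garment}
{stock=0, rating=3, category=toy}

A rule that fits every label: category is not book AND stock ≤ 3 — true of each 'Yes' example, false of each 'No' one.
{stock=0, rating=3, category=tool} → category is tool, stock = 0 → Yes.
{stock=2, rating=1, category=food} → category is food, stock = 2 → Yes.
{stock=17, rating=1, category=garment} → category is garment, stock = 17 → No.
{stock=0, rating=3, category=toy} → category is toy, stock = 0 → Yes.

Yes, Yes, No, Yes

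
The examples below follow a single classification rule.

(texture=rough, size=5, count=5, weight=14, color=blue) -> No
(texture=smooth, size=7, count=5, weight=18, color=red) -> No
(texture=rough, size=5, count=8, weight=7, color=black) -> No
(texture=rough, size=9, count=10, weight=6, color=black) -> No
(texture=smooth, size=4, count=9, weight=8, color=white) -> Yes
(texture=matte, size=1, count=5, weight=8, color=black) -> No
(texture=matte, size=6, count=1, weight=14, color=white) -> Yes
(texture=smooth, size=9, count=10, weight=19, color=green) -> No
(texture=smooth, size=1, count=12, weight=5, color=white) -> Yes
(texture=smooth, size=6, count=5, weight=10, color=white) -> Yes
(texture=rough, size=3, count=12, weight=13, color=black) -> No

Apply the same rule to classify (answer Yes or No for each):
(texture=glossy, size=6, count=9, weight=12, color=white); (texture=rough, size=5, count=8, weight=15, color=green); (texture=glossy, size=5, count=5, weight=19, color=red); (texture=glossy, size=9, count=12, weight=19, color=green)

Yes, No, No, No

Looking at the examples, the only property every 'Yes' case has and every 'No' case lacks is: color is white.
(texture=glossy, size=6, count=9, weight=12, color=white): color is white, meets the rule → Yes.
(texture=rough, size=5, count=8, weight=15, color=green): color is green, fails this test → No.
(texture=glossy, size=5, count=5, weight=19, color=red): color is red, fails this test → No.
(texture=glossy, size=9, count=12, weight=19, color=green): color is green, fails this test → No.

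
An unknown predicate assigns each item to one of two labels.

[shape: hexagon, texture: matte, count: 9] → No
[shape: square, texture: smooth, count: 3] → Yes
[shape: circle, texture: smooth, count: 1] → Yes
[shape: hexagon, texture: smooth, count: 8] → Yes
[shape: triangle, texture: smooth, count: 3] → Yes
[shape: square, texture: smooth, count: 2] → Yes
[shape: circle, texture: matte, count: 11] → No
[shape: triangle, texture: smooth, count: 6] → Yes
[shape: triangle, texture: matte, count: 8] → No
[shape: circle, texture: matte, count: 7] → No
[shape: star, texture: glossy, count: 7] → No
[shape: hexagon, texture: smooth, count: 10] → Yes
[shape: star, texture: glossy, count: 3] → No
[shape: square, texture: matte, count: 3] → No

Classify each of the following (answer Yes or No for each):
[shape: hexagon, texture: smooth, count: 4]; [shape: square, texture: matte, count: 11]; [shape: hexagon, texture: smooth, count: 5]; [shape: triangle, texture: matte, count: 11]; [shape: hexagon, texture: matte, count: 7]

Every 'Yes' example satisfies: texture is smooth. None of the 'No' examples do.

Yes, No, Yes, No, No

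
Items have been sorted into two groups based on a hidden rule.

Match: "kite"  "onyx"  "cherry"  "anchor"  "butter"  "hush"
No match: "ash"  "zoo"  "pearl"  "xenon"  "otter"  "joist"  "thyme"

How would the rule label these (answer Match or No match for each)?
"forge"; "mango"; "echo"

The rule appears to be: even length.
"forge": length 5 — does not fit, so No match. "mango": length 5 — does not fit, so No match. "echo": length 4 — satisfies this, so Match.

No match, No match, Match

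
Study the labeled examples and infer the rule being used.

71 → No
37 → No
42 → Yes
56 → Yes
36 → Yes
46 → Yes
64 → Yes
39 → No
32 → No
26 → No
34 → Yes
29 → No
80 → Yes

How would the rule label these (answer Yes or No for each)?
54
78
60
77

All 'Yes' examples share one property — even AND at least 34 — and every 'No' example lacks it.
54 → 54 is even, 54 ≥ 34 → Yes. 78 → 78 is even, 78 ≥ 34 → Yes. 60 → 60 is even, 60 ≥ 34 → Yes. 77 → 77 is odd, 77 ≥ 34 → No.

Yes, Yes, Yes, No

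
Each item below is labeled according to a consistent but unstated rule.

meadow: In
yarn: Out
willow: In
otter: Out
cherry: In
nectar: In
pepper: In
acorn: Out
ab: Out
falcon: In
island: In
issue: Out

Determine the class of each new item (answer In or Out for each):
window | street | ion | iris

In, In, Out, Out

One predicate separates the groups cleanly: length 6.
window — length 6, hence In.
street — length 6, hence In.
ion — length 3, hence Out.
iris — length 4, hence Out.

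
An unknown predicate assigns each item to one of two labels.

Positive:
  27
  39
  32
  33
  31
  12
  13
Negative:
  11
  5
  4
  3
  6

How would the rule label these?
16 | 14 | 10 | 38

The common property of the 'Positive' items is: at least 12. No 'Negative' item has it.
16: 16 ≥ 12, qualifies → Positive. 14: 14 ≥ 12, qualifies → Positive. 10: 10 < 12, doesn't qualify → Negative. 38: 38 ≥ 12, qualifies → Positive.

Positive, Positive, Negative, Positive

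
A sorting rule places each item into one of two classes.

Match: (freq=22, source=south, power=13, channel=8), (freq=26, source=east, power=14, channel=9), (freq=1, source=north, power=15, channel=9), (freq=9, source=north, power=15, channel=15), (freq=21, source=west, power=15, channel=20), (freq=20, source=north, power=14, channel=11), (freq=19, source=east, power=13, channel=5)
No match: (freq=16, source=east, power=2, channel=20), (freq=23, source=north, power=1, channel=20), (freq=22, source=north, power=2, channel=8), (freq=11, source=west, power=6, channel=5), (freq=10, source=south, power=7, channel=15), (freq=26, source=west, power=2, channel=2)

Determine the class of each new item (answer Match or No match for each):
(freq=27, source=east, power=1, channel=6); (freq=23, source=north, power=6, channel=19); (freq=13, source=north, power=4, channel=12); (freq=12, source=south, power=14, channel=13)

No match, No match, No match, Match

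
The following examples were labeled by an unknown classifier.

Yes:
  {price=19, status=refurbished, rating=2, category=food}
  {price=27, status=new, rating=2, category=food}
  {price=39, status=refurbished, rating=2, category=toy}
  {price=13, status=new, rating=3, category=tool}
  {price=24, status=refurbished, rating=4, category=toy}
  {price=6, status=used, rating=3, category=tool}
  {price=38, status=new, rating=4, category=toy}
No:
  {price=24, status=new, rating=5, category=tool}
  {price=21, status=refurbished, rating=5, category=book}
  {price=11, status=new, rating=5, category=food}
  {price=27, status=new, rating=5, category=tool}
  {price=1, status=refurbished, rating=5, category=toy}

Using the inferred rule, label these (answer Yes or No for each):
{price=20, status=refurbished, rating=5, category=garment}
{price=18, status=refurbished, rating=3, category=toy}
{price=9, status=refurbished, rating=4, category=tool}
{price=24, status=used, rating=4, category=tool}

No, Yes, Yes, Yes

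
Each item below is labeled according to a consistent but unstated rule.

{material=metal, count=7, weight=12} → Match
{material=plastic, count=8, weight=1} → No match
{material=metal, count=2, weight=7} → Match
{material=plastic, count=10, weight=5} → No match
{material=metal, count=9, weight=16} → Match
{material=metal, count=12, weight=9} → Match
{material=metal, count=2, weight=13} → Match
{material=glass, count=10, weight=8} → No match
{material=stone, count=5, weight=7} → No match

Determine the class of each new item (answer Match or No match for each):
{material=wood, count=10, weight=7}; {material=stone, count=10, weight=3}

'Match' ⟺ material is metal.
No match: {material=wood, count=10, weight=7}, since material is wood.
No match: {material=stone, count=10, weight=3}, since material is stone.

No match, No match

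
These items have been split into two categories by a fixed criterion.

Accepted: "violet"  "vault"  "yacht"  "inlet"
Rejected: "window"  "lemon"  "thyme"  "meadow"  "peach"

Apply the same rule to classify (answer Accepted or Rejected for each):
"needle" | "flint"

The pattern is that an item is 'Accepted' exactly when: ends with 't'.
"needle": ends with 'e', doesn't match → Rejected. "flint": ends with 't', fits → Accepted.

Rejected, Accepted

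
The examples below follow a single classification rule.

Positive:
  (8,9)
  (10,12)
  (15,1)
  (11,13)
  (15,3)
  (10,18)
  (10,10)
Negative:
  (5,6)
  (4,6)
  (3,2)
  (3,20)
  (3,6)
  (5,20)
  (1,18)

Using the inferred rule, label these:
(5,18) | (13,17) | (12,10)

Negative, Positive, Positive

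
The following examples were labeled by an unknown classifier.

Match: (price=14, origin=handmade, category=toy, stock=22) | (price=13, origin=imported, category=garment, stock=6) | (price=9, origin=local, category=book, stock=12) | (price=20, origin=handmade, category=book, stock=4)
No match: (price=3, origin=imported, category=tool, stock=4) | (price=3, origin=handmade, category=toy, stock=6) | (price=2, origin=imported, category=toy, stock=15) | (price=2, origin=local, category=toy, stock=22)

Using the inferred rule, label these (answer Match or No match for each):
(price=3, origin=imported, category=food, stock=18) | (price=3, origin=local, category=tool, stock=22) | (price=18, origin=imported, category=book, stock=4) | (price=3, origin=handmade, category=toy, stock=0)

No match, No match, Match, No match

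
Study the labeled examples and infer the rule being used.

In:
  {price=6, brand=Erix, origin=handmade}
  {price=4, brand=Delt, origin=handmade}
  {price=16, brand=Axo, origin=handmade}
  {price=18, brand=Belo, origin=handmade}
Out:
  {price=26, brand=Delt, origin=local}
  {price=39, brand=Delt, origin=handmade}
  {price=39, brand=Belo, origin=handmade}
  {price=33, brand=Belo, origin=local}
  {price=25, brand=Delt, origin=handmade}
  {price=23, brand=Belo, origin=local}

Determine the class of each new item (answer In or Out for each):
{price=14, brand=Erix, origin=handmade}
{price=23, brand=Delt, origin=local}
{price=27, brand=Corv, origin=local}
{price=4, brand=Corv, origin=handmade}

In, Out, Out, In

The common property of the 'In' items is: price ≤ 18. No 'Out' item has it.
{price=14, brand=Erix, origin=handmade}: price = 14 — matches, so In.
{price=23, brand=Delt, origin=local}: price = 23 — fails this test, so Out.
{price=27, brand=Corv, origin=local}: price = 27 — fails this test, so Out.
{price=4, brand=Corv, origin=handmade}: price = 4 — matches, so In.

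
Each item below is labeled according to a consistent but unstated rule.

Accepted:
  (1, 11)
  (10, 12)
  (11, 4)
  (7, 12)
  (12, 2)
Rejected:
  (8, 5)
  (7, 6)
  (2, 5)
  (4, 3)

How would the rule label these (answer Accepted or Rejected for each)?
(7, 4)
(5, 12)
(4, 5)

Rejected, Accepted, Rejected

A rule that fits every label: max ≥ 10 — true of each 'Accepted' example, false of each 'Rejected' one.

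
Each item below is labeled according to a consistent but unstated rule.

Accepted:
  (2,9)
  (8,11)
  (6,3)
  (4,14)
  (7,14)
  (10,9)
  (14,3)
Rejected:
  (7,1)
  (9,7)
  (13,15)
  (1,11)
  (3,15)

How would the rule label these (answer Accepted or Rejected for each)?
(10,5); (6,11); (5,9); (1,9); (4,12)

The distinguishing property — product is even — holds for all the 'Accepted' cases and none of the 'Rejected' cases.

Accepted, Accepted, Rejected, Rejected, Accepted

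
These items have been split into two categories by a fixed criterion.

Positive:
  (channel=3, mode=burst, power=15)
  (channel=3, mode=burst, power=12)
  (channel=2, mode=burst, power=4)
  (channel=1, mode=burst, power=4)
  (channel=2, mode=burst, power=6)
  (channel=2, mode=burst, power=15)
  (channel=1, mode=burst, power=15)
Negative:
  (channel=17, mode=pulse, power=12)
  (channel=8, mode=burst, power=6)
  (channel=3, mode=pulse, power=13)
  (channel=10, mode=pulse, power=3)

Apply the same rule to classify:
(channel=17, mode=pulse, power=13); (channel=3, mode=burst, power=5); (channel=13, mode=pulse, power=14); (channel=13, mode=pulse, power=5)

Negative, Positive, Negative, Negative

All 'Positive' examples share one property — mode is burst AND channel ≤ 3 — and every 'Negative' example lacks it.
(channel=17, mode=pulse, power=13) → mode is pulse, channel = 17 → Negative.
(channel=3, mode=burst, power=5) → mode is burst, channel = 3 → Positive.
(channel=13, mode=pulse, power=14) → mode is pulse, channel = 13 → Negative.
(channel=13, mode=pulse, power=5) → mode is pulse, channel = 13 → Negative.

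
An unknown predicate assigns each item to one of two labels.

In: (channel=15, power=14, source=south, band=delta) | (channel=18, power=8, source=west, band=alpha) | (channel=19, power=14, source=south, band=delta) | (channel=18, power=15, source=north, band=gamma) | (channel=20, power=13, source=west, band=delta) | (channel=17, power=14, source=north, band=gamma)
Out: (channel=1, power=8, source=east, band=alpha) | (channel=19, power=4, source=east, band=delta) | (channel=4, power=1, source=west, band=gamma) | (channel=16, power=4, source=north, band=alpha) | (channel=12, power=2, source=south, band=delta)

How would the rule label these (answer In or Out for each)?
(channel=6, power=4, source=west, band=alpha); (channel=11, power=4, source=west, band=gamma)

A rule that fits every label: power ≥ 8 AND channel ≥ 4 — true of each 'In' example, false of each 'Out' one.
(channel=6, power=4, source=west, band=alpha): Out (power = 4, channel = 6). (channel=11, power=4, source=west, band=gamma): Out (power = 4, channel = 11).

Out, Out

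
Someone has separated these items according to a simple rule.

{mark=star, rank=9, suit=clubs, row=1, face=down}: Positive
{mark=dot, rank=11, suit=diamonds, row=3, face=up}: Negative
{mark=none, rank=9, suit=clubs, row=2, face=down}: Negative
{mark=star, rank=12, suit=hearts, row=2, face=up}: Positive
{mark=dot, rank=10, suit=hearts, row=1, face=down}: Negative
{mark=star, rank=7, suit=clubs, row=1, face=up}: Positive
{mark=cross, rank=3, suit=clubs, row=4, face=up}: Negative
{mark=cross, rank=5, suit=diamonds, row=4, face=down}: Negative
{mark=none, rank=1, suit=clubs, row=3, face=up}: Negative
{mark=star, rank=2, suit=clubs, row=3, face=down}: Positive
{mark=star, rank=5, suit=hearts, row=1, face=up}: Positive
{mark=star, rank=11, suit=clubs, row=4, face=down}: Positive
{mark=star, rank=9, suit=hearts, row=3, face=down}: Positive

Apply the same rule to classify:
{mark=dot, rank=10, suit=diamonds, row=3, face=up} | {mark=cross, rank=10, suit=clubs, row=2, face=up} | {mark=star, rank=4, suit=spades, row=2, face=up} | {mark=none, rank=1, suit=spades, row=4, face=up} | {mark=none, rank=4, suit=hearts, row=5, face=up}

Negative, Negative, Positive, Negative, Negative

Every 'Positive' example satisfies: mark is star. None of the 'Negative' examples do.
Negative: {mark=dot, rank=10, suit=diamonds, row=3, face=up}, since mark is dot.
Negative: {mark=cross, rank=10, suit=clubs, row=2, face=up}, since mark is cross.
Positive: {mark=star, rank=4, suit=spades, row=2, face=up}, since mark is star.
Negative: {mark=none, rank=1, suit=spades, row=4, face=up}, since mark is none.
Negative: {mark=none, rank=4, suit=hearts, row=5, face=up}, since mark is none.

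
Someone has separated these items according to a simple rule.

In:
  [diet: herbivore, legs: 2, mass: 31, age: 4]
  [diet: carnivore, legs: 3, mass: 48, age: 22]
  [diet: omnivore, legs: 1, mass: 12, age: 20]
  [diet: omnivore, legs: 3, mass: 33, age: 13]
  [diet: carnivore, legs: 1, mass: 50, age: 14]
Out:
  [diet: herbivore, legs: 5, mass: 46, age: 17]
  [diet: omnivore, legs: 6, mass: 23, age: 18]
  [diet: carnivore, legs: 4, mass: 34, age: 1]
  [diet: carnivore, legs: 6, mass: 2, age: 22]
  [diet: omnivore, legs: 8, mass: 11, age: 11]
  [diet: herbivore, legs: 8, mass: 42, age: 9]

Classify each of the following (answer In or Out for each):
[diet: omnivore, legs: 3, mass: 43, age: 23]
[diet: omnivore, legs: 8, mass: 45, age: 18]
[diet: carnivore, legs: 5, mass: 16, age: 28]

The common property of the 'In' items is: legs ≤ 3. No 'Out' item has it.

In, Out, Out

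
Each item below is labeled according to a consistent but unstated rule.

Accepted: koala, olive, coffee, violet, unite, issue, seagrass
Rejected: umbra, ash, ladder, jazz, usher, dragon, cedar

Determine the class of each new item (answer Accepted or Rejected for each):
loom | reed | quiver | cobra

The common property of the 'Accepted' items is: has ≥ 3 vowels. No 'Rejected' item has it.
loom — 2 vowels, hence Rejected. reed — 2 vowels, hence Rejected. quiver — 3 vowels, hence Accepted. cobra — 2 vowels, hence Rejected.

Rejected, Rejected, Accepted, Rejected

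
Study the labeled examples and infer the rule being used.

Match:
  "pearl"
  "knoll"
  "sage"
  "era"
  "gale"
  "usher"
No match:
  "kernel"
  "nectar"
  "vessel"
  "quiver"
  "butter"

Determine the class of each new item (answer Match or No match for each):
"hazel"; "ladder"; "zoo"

The simplest hypothesis consistent with all the labels is: length ≤ 5.
"hazel": length 5 — checks out, so Match.
"ladder": length 6 — doesn't qualify, so No match.
"zoo": length 3 — checks out, so Match.

Match, No match, Match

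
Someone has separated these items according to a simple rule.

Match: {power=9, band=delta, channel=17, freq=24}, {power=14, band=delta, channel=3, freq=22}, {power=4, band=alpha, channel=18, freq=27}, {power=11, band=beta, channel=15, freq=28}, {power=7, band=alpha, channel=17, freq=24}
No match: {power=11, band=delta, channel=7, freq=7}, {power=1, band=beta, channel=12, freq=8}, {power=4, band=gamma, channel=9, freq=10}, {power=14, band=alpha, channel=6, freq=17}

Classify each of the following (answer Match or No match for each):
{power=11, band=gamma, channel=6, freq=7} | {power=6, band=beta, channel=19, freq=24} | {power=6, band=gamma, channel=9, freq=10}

No match, Match, No match

The pattern is that an item is 'Match' exactly when: freq ≥ 22.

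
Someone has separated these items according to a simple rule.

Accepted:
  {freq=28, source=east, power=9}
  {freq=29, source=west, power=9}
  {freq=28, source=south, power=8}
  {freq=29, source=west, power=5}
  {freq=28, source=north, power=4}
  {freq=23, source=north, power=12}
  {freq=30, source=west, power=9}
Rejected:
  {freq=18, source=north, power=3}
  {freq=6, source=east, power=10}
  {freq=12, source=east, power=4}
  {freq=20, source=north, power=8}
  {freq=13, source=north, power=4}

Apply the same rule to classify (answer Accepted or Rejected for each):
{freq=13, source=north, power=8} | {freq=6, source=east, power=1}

Rejected, Rejected

One predicate separates the groups cleanly: freq ≥ 23.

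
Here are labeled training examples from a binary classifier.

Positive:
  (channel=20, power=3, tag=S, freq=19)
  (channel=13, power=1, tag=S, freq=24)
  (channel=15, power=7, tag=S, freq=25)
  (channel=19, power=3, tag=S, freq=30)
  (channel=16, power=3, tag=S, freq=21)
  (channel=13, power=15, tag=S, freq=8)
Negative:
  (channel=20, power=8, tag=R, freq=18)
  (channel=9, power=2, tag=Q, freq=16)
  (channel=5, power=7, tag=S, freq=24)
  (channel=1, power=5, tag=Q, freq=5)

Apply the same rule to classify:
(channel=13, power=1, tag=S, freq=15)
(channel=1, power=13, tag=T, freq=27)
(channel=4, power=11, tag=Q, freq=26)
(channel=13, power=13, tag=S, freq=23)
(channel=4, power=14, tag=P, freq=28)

Positive, Negative, Negative, Positive, Negative

The distinguishing property — tag is S AND channel ≥ 9 — holds for all the 'Positive' cases and none of the 'Negative' cases.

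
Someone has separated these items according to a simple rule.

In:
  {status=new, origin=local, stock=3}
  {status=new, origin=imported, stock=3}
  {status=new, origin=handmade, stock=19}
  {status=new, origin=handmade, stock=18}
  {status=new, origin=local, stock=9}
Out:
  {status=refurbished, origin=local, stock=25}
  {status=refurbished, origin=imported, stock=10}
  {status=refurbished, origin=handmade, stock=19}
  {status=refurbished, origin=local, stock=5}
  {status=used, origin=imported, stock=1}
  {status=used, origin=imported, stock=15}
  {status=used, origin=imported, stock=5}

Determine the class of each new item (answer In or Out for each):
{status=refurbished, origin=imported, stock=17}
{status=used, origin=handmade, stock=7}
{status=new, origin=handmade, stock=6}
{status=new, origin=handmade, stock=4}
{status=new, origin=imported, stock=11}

Out, Out, In, In, In

The simplest hypothesis consistent with all the labels is: status is new.
{status=refurbished, origin=imported, stock=17} — status is refurbished, hence Out.
{status=used, origin=handmade, stock=7} — status is used, hence Out.
{status=new, origin=handmade, stock=6} — status is new, hence In.
{status=new, origin=handmade, stock=4} — status is new, hence In.
{status=new, origin=imported, stock=11} — status is new, hence In.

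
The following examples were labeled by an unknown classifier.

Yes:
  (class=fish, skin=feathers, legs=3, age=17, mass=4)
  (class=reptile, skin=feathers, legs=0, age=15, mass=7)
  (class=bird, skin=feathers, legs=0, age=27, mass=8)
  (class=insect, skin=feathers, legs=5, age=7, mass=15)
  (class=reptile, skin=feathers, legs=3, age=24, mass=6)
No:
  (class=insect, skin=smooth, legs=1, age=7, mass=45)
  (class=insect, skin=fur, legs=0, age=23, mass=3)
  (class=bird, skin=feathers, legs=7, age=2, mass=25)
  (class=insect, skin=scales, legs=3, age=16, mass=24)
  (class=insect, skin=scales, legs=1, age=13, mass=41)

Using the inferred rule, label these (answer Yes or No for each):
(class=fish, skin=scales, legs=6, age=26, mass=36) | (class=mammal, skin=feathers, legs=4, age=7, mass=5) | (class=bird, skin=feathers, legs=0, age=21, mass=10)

No, Yes, Yes

Every 'Yes' example satisfies: skin is feathers AND age ≥ 7. None of the 'No' examples do.
No: (class=fish, skin=scales, legs=6, age=26, mass=36), since skin is scales, age = 26.
Yes: (class=mammal, skin=feathers, legs=4, age=7, mass=5), since skin is feathers, age = 7.
Yes: (class=bird, skin=feathers, legs=0, age=21, mass=10), since skin is feathers, age = 21.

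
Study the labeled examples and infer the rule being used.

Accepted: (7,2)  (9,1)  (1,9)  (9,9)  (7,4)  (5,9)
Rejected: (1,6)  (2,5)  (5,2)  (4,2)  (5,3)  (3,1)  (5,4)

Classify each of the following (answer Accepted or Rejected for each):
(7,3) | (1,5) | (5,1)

A rule that fits every label: max ≥ 7 — true of each 'Accepted' example, false of each 'Rejected' one.

Accepted, Rejected, Rejected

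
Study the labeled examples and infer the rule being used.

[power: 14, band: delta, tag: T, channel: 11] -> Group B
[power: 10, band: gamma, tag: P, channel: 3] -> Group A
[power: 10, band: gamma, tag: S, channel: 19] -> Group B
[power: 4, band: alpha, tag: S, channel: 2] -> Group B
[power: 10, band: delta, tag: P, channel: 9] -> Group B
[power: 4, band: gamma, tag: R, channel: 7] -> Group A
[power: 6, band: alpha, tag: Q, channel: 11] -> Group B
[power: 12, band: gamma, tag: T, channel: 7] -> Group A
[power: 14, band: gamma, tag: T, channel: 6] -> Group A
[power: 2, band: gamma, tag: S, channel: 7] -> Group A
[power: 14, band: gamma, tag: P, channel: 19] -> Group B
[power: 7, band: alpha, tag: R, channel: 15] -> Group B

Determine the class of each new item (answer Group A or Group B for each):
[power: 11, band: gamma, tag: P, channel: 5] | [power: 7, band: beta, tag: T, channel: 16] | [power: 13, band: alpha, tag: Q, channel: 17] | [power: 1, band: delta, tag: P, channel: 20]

The rule appears to be: band is gamma AND channel ≤ 7.
[power: 11, band: gamma, tag: P, channel: 5]: band is gamma, channel = 5, has this property → Group A. [power: 7, band: beta, tag: T, channel: 16]: band is beta, channel = 16, doesn't qualify → Group B. [power: 13, band: alpha, tag: Q, channel: 17]: band is alpha, channel = 17, doesn't qualify → Group B. [power: 1, band: delta, tag: P, channel: 20]: band is delta, channel = 20, doesn't qualify → Group B.

Group A, Group B, Group B, Group B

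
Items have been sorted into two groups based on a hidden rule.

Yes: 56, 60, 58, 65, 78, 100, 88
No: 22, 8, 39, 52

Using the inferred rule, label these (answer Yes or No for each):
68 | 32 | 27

Yes, No, No

The distinguishing property — at least 56 — holds for all the 'Yes' cases and none of the 'No' cases.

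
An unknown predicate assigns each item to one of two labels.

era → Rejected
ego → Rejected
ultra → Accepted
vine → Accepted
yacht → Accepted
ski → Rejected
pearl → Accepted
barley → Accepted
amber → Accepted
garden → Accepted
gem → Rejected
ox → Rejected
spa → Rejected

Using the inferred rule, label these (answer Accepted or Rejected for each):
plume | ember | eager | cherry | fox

All 'Accepted' examples share one property — length ≥ 4 — and every 'Rejected' example lacks it.
plume — length 5, hence Accepted. ember — length 5, hence Accepted. eager — length 5, hence Accepted. cherry — length 6, hence Accepted. fox — length 3, hence Rejected.

Accepted, Accepted, Accepted, Accepted, Rejected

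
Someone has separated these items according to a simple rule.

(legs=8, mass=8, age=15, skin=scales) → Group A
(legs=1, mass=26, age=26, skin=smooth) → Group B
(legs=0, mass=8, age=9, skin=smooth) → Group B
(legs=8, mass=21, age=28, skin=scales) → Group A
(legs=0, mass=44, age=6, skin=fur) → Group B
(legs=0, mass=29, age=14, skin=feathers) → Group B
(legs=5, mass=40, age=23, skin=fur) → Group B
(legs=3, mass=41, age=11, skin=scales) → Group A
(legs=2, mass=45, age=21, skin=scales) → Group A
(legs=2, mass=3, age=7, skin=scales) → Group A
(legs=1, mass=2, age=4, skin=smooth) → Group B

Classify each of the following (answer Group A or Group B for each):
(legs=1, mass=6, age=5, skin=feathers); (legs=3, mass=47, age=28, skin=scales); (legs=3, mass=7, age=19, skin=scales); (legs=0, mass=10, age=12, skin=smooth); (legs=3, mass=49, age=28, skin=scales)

Group B, Group A, Group A, Group B, Group A

A rule that fits every label: skin is scales — true of each 'Group A' example, false of each 'Group B' one.
(legs=1, mass=6, age=5, skin=feathers): Group B (skin is feathers).
(legs=3, mass=47, age=28, skin=scales): Group A (skin is scales).
(legs=3, mass=7, age=19, skin=scales): Group A (skin is scales).
(legs=0, mass=10, age=12, skin=smooth): Group B (skin is smooth).
(legs=3, mass=49, age=28, skin=scales): Group A (skin is scales).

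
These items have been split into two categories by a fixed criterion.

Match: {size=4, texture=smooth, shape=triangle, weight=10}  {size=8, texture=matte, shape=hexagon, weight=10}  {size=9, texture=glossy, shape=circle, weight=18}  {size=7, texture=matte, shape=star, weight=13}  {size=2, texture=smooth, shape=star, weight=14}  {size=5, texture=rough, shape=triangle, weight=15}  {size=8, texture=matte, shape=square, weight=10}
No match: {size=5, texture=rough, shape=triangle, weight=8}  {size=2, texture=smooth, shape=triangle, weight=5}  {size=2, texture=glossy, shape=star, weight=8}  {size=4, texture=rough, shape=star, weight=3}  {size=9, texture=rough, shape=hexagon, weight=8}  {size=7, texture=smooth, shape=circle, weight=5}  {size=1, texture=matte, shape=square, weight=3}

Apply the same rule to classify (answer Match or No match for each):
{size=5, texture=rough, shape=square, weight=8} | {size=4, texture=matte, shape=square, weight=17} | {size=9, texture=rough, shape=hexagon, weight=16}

No match, Match, Match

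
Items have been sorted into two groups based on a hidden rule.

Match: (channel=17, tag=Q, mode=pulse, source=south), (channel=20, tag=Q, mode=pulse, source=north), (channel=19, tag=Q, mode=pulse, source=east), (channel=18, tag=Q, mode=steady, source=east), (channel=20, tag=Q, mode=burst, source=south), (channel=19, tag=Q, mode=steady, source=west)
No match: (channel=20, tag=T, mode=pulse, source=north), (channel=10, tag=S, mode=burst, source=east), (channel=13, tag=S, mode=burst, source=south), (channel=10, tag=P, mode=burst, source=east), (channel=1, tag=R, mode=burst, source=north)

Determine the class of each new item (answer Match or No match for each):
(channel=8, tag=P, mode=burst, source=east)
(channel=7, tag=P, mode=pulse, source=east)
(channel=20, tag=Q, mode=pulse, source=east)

No match, No match, Match

The classifier is using: tag is Q.
(channel=8, tag=P, mode=burst, source=east): tag is P, doesn't match → No match.
(channel=7, tag=P, mode=pulse, source=east): tag is P, doesn't match → No match.
(channel=20, tag=Q, mode=pulse, source=east): tag is Q, qualifies → Match.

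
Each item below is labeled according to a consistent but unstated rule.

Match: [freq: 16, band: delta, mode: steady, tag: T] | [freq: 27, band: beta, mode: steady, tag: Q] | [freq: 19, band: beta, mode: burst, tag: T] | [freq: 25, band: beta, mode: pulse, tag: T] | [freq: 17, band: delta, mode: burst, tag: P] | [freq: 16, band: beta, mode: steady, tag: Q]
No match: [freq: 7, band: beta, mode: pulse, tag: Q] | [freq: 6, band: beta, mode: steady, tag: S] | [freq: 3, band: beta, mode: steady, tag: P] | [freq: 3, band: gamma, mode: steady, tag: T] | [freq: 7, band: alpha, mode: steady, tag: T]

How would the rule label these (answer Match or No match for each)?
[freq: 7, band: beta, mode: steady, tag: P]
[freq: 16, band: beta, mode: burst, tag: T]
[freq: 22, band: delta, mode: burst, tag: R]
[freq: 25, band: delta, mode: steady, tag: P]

The classifier is using: freq ≥ 16.
[freq: 7, band: beta, mode: steady, tag: P]: No match (freq = 7). [freq: 16, band: beta, mode: burst, tag: T]: Match (freq = 16). [freq: 22, band: delta, mode: burst, tag: R]: Match (freq = 22). [freq: 25, band: delta, mode: steady, tag: P]: Match (freq = 25).

No match, Match, Match, Match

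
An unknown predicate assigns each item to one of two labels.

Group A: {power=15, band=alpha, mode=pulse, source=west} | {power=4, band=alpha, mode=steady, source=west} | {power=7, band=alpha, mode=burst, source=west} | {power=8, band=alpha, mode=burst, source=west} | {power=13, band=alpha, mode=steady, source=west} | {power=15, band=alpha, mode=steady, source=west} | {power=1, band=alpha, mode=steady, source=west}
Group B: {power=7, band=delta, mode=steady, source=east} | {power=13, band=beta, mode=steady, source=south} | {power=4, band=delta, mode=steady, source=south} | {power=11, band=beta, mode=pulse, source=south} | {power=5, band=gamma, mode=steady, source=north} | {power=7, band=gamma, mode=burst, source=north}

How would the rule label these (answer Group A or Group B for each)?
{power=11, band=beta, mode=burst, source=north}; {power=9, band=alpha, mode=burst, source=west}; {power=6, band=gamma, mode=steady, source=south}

Group B, Group A, Group B

Every 'Group A' example satisfies: band is alpha. None of the 'Group B' examples do.
{power=11, band=beta, mode=burst, source=north} — band is beta, hence Group B. {power=9, band=alpha, mode=burst, source=west} — band is alpha, hence Group A. {power=6, band=gamma, mode=steady, source=south} — band is gamma, hence Group B.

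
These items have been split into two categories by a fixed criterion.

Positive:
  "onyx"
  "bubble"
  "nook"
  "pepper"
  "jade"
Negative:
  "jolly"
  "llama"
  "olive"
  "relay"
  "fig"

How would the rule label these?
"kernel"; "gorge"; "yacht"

Positive, Negative, Negative

The distinguishing property — even length — holds for all the 'Positive' cases and none of the 'Negative' cases.
"kernel": Positive (length 6).
"gorge": Negative (length 5).
"yacht": Negative (length 5).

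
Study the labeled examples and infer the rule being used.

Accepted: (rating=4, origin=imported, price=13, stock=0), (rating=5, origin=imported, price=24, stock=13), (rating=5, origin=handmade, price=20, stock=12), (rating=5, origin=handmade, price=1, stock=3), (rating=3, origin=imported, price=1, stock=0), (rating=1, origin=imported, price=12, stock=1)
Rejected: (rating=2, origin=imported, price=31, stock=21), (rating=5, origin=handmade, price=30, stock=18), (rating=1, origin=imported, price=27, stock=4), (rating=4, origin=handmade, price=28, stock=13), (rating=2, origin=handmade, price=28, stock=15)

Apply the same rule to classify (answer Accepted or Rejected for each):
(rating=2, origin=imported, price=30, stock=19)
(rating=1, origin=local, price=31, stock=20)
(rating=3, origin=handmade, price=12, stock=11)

Rejected, Rejected, Accepted

Every 'Accepted' example satisfies: price ≤ 24. None of the 'Rejected' examples do.
(rating=2, origin=imported, price=30, stock=19): price = 30 — fails this test, so Rejected. (rating=1, origin=local, price=31, stock=20): price = 31 — fails this test, so Rejected. (rating=3, origin=handmade, price=12, stock=11): price = 12 — checks out, so Accepted.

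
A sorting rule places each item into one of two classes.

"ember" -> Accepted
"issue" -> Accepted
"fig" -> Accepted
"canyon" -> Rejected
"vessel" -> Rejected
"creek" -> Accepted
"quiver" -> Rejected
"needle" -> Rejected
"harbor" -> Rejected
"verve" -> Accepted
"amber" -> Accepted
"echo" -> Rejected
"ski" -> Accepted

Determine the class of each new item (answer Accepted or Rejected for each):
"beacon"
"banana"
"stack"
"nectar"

Rejected, Rejected, Accepted, Rejected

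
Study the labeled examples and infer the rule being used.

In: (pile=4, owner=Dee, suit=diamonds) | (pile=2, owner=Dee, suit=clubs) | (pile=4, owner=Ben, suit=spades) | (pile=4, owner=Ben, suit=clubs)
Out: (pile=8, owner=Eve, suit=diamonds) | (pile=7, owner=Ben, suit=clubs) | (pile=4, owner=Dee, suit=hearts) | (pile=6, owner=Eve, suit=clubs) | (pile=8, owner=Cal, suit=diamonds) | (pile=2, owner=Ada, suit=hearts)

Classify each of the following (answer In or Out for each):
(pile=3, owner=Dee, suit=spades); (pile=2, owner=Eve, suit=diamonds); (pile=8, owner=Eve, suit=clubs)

In, In, Out

'In' ⟺ suit is not hearts AND pile ≤ 4.
In: (pile=3, owner=Dee, suit=spades), since suit is spades, pile = 3.
In: (pile=2, owner=Eve, suit=diamonds), since suit is diamonds, pile = 2.
Out: (pile=8, owner=Eve, suit=clubs), since suit is clubs, pile = 8.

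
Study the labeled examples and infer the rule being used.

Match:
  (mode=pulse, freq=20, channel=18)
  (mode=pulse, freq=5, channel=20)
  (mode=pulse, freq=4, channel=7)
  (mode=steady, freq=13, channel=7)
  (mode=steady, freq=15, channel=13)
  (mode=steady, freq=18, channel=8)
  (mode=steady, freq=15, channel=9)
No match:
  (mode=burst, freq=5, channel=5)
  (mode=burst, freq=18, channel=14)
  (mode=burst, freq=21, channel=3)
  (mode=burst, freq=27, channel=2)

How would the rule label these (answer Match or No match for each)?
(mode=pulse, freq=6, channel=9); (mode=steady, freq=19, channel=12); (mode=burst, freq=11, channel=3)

Match, Match, No match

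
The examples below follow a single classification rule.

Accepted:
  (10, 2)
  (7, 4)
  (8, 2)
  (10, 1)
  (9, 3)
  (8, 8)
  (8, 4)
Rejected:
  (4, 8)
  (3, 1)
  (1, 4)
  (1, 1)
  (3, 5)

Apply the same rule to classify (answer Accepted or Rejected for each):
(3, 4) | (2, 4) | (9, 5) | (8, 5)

Rejected, Rejected, Accepted, Accepted

The simplest hypothesis consistent with all the labels is: first ≥ 5.
(3, 4) — first 3, hence Rejected.
(2, 4) — first 2, hence Rejected.
(9, 5) — first 9, hence Accepted.
(8, 5) — first 8, hence Accepted.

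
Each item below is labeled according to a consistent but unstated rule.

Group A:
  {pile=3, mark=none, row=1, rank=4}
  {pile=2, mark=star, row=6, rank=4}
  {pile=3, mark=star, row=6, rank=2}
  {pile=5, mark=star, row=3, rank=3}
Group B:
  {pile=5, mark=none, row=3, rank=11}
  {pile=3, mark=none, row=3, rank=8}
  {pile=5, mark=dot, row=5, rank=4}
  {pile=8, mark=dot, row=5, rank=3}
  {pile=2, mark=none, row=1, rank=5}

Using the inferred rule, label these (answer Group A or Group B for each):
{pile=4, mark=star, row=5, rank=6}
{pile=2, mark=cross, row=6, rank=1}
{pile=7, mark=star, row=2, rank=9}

Group B, Group A, Group B

All 'Group A' examples share one property — rank ≤ 4 AND row ≠ 5 — and every 'Group B' example lacks it.
{pile=4, mark=star, row=5, rank=6}: Group B (rank = 6, row = 5).
{pile=2, mark=cross, row=6, rank=1}: Group A (rank = 1, row = 6).
{pile=7, mark=star, row=2, rank=9}: Group B (rank = 9, row = 2).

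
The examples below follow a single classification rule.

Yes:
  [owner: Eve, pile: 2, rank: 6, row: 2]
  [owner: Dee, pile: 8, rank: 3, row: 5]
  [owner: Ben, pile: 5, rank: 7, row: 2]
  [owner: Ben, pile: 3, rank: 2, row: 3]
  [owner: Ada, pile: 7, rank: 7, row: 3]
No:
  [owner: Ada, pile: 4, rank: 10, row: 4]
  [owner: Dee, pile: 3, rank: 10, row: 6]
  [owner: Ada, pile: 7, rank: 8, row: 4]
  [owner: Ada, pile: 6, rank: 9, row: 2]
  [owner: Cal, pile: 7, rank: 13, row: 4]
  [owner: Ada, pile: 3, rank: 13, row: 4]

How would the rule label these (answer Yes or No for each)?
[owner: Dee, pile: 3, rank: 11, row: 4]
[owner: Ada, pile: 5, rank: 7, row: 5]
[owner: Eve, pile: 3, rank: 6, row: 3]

No, Yes, Yes

The common property of the 'Yes' items is: rank ≤ 7. No 'No' item has it.
[owner: Dee, pile: 3, rank: 11, row: 4] — rank = 11, hence No. [owner: Ada, pile: 5, rank: 7, row: 5] — rank = 7, hence Yes. [owner: Eve, pile: 3, rank: 6, row: 3] — rank = 6, hence Yes.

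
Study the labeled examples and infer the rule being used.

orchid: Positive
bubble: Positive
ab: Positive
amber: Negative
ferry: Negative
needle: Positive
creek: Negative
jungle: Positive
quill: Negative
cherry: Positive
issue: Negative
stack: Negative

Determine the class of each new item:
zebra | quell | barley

The classifier is using: even length.
zebra: length 5 — does not satisfy this, so Negative. quell: length 5 — does not satisfy this, so Negative. barley: length 6 — fits, so Positive.

Negative, Negative, Positive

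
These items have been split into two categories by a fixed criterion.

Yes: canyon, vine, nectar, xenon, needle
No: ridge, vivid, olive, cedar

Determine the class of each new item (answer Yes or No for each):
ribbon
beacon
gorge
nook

Yes, Yes, No, Yes

One predicate separates the groups cleanly: contains 'n'.
ribbon — has 'n', hence Yes. beacon — has 'n', hence Yes. gorge — no 'n', hence No. nook — has 'n', hence Yes.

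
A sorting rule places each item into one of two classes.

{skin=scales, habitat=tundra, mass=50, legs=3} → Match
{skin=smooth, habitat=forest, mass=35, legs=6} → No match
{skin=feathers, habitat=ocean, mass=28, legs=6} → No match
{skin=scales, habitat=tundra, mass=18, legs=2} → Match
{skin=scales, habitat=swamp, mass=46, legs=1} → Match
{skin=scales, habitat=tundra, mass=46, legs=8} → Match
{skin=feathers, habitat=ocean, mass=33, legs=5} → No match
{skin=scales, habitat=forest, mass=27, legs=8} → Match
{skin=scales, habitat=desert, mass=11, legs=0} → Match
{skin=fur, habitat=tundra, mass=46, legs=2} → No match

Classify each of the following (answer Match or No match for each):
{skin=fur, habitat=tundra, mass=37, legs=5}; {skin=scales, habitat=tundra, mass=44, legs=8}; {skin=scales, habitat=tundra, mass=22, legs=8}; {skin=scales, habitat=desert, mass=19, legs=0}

The classifier is using: skin is scales.
{skin=fur, habitat=tundra, mass=37, legs=5}: skin is fur, does not fit → No match.
{skin=scales, habitat=tundra, mass=44, legs=8}: skin is scales, has this property → Match.
{skin=scales, habitat=tundra, mass=22, legs=8}: skin is scales, has this property → Match.
{skin=scales, habitat=desert, mass=19, legs=0}: skin is scales, has this property → Match.

No match, Match, Match, Match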